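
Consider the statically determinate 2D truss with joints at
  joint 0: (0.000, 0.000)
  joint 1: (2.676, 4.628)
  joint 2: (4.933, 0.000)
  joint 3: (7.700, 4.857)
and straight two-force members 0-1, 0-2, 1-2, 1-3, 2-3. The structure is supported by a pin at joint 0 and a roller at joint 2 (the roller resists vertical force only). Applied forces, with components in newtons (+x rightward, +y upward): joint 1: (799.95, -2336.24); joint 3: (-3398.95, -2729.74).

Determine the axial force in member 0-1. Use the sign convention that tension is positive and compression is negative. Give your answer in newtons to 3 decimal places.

-2464.875

N=4 nodes, M=5 members, R=3 reactions → 2N=8, M+R=8
member 0 (0-1): L=5.3460, (cx,cy)=(0.5006,0.8657)
member 1 (0-2): L=4.9330, (cx,cy)=(1.0000,0.0000)
member 2 (1-2): L=5.1490, (cx,cy)=(0.4383,-0.8988)
member 3 (1-3): L=5.0292, (cx,cy)=(0.9990,0.0455)
member 4 (2-3): L=5.5899, (cx,cy)=(0.4950,0.8689)
solve A·x = −loads:
  F[0-1] = -2464.8746 N (compression)
  F[0-2] = -1365.1718 N (compression)
  F[1-2] = -321.1847 N (compression)
  F[1-3] = -1894.9570 N (compression)
  F[2-3] = -3042.3291 N (compression)
  Rx@0 = +2599.0000 N
  Ry@0 = +2133.8404 N
  Ry@2 = +2932.1396 N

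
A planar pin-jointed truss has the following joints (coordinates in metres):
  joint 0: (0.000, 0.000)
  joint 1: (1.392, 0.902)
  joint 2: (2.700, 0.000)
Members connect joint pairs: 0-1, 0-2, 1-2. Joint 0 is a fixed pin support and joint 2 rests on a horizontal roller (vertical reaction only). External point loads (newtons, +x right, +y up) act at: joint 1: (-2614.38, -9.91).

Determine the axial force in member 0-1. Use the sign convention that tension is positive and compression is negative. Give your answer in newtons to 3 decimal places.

-1614.924

N=3 nodes, M=3 members, R=3 reactions → 2N=6, M+R=6
member 0 (0-1): L=1.6587, (cx,cy)=(0.8392,0.5438)
member 1 (0-2): L=2.7000, (cx,cy)=(1.0000,0.0000)
member 2 (1-2): L=1.5889, (cx,cy)=(0.8232,-0.5677)
solve A·x = −loads:
  F[0-1] = -1614.9239 N (compression)
  F[0-2] = -1259.1130 N (compression)
  F[1-2] = +1529.4733 N (tension)
  Rx@0 = +2614.3800 N
  Ry@0 = +878.1974 N
  Ry@2 = -868.2874 N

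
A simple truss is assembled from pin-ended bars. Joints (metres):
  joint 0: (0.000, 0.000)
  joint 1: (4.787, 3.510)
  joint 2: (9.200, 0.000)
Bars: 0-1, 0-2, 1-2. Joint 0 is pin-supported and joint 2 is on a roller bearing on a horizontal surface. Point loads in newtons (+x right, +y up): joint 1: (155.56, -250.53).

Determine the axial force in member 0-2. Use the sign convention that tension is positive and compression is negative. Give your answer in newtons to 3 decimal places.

N=3 nodes, M=3 members, R=3 reactions → 2N=6, M+R=6
member 0 (0-1): L=5.9359, (cx,cy)=(0.8064,0.5913)
member 1 (0-2): L=9.2000, (cx,cy)=(1.0000,0.0000)
member 2 (1-2): L=5.6387, (cx,cy)=(0.7826,-0.6225)
solve A·x = −loads:
  F[0-1] = -102.8613 N (compression)
  F[0-2] = +238.5117 N (tension)
  F[1-2] = -304.7565 N (compression)
  Rx@0 = -155.5600 N
  Ry@0 = +60.8232 N
  Ry@2 = +189.7068 N

238.512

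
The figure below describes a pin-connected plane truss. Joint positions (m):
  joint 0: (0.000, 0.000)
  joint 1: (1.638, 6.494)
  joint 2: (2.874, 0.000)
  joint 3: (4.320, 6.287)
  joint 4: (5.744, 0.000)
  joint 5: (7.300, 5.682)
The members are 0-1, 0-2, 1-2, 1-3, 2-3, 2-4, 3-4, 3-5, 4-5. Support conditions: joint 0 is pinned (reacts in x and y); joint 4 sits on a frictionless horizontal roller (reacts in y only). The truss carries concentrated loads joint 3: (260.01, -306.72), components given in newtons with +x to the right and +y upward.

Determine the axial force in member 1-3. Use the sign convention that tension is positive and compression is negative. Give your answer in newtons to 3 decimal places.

93.951

N=6 nodes, M=9 members, R=3 reactions → 2N=12, M+R=12
member 0 (0-1): L=6.6974, (cx,cy)=(0.2446,0.9696)
member 1 (0-2): L=2.8740, (cx,cy)=(1.0000,0.0000)
member 2 (1-2): L=6.6106, (cx,cy)=(0.1870,-0.9824)
member 3 (1-3): L=2.6900, (cx,cy)=(0.9970,-0.0770)
member 4 (2-3): L=6.4511, (cx,cy)=(0.2241,0.9746)
member 5 (2-4): L=2.8700, (cx,cy)=(1.0000,0.0000)
member 6 (3-4): L=6.4463, (cx,cy)=(0.2209,-0.9753)
member 7 (3-5): L=3.0408, (cx,cy)=(0.9800,-0.1990)
member 8 (4-5): L=5.8912, (cx,cy)=(0.2641,0.9645)
solve A·x = −loads:
  F[0-1] = +215.0823 N (tension)
  F[0-2] = +207.4067 N (tension)
  F[1-2] = -219.6538 N (compression)
  F[1-3] = +93.9512 N (tension)
  F[2-3] = +221.4139 N (tension)
  F[2-4] = +116.7083 N (tension)
  F[3-4] = -528.3223 N (compression)
  F[3-5] = +0.0000 N (tension)
  F[4-5] = -0.0000 N (compression)
  Rx@0 = -260.0100 N
  Ry@0 = -208.5504 N
  Ry@4 = +515.2704 N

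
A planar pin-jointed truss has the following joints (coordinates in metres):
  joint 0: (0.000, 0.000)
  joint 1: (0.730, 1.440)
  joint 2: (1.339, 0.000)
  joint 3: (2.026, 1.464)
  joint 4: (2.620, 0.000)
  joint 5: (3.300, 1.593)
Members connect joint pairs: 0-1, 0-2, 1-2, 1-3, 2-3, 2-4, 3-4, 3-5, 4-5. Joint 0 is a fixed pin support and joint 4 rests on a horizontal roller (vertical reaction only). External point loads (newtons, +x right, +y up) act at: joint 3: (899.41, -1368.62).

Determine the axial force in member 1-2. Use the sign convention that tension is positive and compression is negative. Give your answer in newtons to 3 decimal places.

N=6 nodes, M=9 members, R=3 reactions → 2N=12, M+R=12
member 0 (0-1): L=1.6145, (cx,cy)=(0.4522,0.8919)
member 1 (0-2): L=1.3390, (cx,cy)=(1.0000,0.0000)
member 2 (1-2): L=1.5635, (cx,cy)=(0.3895,-0.9210)
member 3 (1-3): L=1.2962, (cx,cy)=(0.9998,0.0185)
member 4 (2-3): L=1.6172, (cx,cy)=(0.4248,0.9053)
member 5 (2-4): L=1.2810, (cx,cy)=(1.0000,0.0000)
member 6 (3-4): L=1.5799, (cx,cy)=(0.3760,-0.9266)
member 7 (3-5): L=1.2805, (cx,cy)=(0.9949,0.1007)
member 8 (4-5): L=1.7321, (cx,cy)=(0.3926,0.9197)
solve A·x = −loads:
  F[0-1] = +215.5770 N (tension)
  F[0-2] = +801.9343 N (tension)
  F[1-2] = -205.2025 N (compression)
  F[1-3] = +177.4355 N (tension)
  F[2-3] = +208.7702 N (tension)
  F[2-4] = +633.3163 N (tension)
  F[3-4] = -1684.4884 N (compression)
  F[3-5] = +0.0000 N (tension)
  F[4-5] = -0.0000 N (compression)
  Rx@0 = -899.4100 N
  Ry@0 = -192.2809 N
  Ry@4 = +1560.9009 N

-205.202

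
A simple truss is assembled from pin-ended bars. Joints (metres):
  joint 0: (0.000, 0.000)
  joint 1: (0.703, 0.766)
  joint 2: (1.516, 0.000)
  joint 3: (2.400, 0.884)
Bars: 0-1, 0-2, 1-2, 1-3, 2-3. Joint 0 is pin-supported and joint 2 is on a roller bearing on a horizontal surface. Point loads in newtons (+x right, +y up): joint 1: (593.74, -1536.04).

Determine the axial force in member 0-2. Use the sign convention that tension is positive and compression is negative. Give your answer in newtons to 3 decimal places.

1074.408

N=4 nodes, M=5 members, R=3 reactions → 2N=8, M+R=8
member 0 (0-1): L=1.0397, (cx,cy)=(0.6762,0.7368)
member 1 (0-2): L=1.5160, (cx,cy)=(1.0000,0.0000)
member 2 (1-2): L=1.1170, (cx,cy)=(0.7278,-0.6858)
member 3 (1-3): L=1.7011, (cx,cy)=(0.9976,0.0694)
member 4 (2-3): L=1.2502, (cx,cy)=(0.7071,0.7071)
solve A·x = −loads:
  F[0-1] = -710.8795 N (compression)
  F[0-2] = +1074.4083 N (tension)
  F[1-2] = -1476.1764 N (compression)
  F[1-3] = -0.0000 N (compression)
  F[2-3] = -0.0000 N (compression)
  Rx@0 = -593.7400 N
  Ry@0 = +523.7439 N
  Ry@2 = +1012.2961 N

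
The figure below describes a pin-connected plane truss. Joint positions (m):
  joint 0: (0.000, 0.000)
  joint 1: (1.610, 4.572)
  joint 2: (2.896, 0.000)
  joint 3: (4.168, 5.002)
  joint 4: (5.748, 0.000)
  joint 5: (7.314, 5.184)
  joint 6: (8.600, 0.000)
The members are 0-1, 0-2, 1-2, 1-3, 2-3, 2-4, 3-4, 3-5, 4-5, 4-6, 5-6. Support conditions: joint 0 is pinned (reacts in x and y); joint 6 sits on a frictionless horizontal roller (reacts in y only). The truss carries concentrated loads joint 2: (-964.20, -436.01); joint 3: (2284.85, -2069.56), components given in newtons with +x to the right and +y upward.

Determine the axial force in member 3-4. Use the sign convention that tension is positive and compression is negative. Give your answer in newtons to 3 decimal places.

N=7 nodes, M=11 members, R=3 reactions → 2N=14, M+R=14
member 0 (0-1): L=4.8472, (cx,cy)=(0.3322,0.9432)
member 1 (0-2): L=2.8960, (cx,cy)=(1.0000,0.0000)
member 2 (1-2): L=4.7494, (cx,cy)=(0.2708,-0.9626)
member 3 (1-3): L=2.5939, (cx,cy)=(0.9862,0.1658)
member 4 (2-3): L=5.1612, (cx,cy)=(0.2465,0.9692)
member 5 (2-4): L=2.8520, (cx,cy)=(1.0000,0.0000)
member 6 (3-4): L=5.2456, (cx,cy)=(0.3012,-0.9536)
member 7 (3-5): L=3.1513, (cx,cy)=(0.9983,0.0578)
member 8 (4-5): L=5.4154, (cx,cy)=(0.2892,0.9573)
member 9 (4-6): L=2.8520, (cx,cy)=(1.0000,0.0000)
member 10 (5-6): L=5.3411, (cx,cy)=(0.2408,-0.9706)
solve A·x = −loads:
  F[0-1] = -28.4120 N (compression)
  F[0-2] = +1330.0871 N (tension)
  F[1-2] = +25.0085 N (tension)
  F[1-3] = -16.4361 N (compression)
  F[2-3] = +425.0465 N (tension)
  F[2-4] = +2196.3041 N (tension)
  F[3-4] = -2683.6984 N (compression)
  F[3-5] = -1390.2831 N (compression)
  F[4-5] = +2673.2806 N (tension)
  F[4-6] = +614.9112 N (tension)
  F[5-6] = -2553.9032 N (compression)
  Rx@0 = -1320.6500 N
  Ry@0 = +26.7990 N
  Ry@6 = +2478.7710 N

-2683.698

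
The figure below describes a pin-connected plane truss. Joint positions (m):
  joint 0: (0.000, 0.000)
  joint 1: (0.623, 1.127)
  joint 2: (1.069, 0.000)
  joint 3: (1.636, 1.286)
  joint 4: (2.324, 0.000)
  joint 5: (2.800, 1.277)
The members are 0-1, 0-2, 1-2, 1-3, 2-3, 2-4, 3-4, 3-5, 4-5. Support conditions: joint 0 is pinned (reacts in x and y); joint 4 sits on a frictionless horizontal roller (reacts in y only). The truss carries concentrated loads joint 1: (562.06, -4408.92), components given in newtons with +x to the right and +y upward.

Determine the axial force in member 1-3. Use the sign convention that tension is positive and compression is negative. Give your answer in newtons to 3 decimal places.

N=6 nodes, M=9 members, R=3 reactions → 2N=12, M+R=12
member 0 (0-1): L=1.2877, (cx,cy)=(0.4838,0.8752)
member 1 (0-2): L=1.0690, (cx,cy)=(1.0000,0.0000)
member 2 (1-2): L=1.2120, (cx,cy)=(0.3680,-0.9298)
member 3 (1-3): L=1.0254, (cx,cy)=(0.9879,0.1551)
member 4 (2-3): L=1.4054, (cx,cy)=(0.4034,0.9150)
member 5 (2-4): L=1.2550, (cx,cy)=(1.0000,0.0000)
member 6 (3-4): L=1.4585, (cx,cy)=(0.4717,-0.8817)
member 7 (3-5): L=1.1640, (cx,cy)=(1.0000,-0.0077)
member 8 (4-5): L=1.3628, (cx,cy)=(0.3493,0.9370)
solve A·x = −loads:
  F[0-1] = -3375.8109 N (compression)
  F[0-2] = +2195.2628 N (tension)
  F[1-2] = -1821.6429 N (compression)
  F[1-3] = -1543.6155 N (compression)
  F[2-3] = +1851.1582 N (tension)
  F[2-4] = +778.1326 N (tension)
  F[3-4] = -1649.5413 N (compression)
  F[3-5] = -0.0000 N (compression)
  F[4-5] = +0.0000 N (tension)
  Rx@0 = -562.0600 N
  Ry@0 = +2954.4455 N
  Ry@4 = +1454.4745 N

-1543.615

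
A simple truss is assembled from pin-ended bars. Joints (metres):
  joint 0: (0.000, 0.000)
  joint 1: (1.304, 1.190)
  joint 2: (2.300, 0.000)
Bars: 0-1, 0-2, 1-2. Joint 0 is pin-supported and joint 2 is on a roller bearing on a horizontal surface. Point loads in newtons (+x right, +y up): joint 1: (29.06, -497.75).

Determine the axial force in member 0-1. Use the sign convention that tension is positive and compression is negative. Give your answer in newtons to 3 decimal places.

-297.460

N=3 nodes, M=3 members, R=3 reactions → 2N=6, M+R=6
member 0 (0-1): L=1.7654, (cx,cy)=(0.7387,0.6741)
member 1 (0-2): L=2.3000, (cx,cy)=(1.0000,0.0000)
member 2 (1-2): L=1.5518, (cx,cy)=(0.6418,-0.7668)
solve A·x = −loads:
  F[0-1] = -297.4597 N (compression)
  F[0-2] = +248.7807 N (tension)
  F[1-2] = -387.6110 N (compression)
  Rx@0 = -29.0600 N
  Ry@0 = +200.5120 N
  Ry@2 = +297.2380 N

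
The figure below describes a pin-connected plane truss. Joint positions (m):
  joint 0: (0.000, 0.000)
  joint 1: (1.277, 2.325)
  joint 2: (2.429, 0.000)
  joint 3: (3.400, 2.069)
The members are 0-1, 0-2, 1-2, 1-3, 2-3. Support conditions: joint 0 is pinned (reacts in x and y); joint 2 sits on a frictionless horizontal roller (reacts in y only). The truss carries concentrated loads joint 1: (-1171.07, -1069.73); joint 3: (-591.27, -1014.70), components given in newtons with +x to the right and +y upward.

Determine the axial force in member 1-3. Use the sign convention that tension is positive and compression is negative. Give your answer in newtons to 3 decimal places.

-109.688

N=4 nodes, M=5 members, R=3 reactions → 2N=8, M+R=8
member 0 (0-1): L=2.6526, (cx,cy)=(0.4814,0.8765)
member 1 (0-2): L=2.4290, (cx,cy)=(1.0000,0.0000)
member 2 (1-2): L=2.5948, (cx,cy)=(0.4440,-0.8960)
member 3 (1-3): L=2.1384, (cx,cy)=(0.9928,-0.1197)
member 4 (2-3): L=2.2855, (cx,cy)=(0.4248,0.9053)
solve A·x = −loads:
  F[0-1] = -1969.5262 N (compression)
  F[0-2] = -814.1861 N (compression)
  F[1-2] = +747.3775 N (tension)
  F[1-3] = -109.6884 N (compression)
  F[2-3] = -1135.3937 N (compression)
  Rx@0 = +1762.3400 N
  Ry@0 = +1726.2786 N
  Ry@2 = +358.1514 N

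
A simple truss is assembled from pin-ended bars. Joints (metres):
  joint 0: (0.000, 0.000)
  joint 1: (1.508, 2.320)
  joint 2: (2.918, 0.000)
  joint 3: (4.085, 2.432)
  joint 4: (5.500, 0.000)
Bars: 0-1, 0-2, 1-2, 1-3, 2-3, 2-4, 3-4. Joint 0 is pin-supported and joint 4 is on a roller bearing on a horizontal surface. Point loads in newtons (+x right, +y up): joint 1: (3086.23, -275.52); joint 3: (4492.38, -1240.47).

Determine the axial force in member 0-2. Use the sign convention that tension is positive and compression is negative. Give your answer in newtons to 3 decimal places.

5778.656

N=5 nodes, M=7 members, R=3 reactions → 2N=10, M+R=10
member 0 (0-1): L=2.7670, (cx,cy)=(0.5450,0.8384)
member 1 (0-2): L=2.9180, (cx,cy)=(1.0000,0.0000)
member 2 (1-2): L=2.7149, (cx,cy)=(0.5194,-0.8546)
member 3 (1-3): L=2.5794, (cx,cy)=(0.9991,0.0434)
member 4 (2-3): L=2.6975, (cx,cy)=(0.4326,0.9016)
member 5 (2-4): L=2.5820, (cx,cy)=(1.0000,0.0000)
member 6 (3-4): L=2.8137, (cx,cy)=(0.5029,-0.8643)
solve A·x = −loads:
  F[0-1] = +3302.7387 N (tension)
  F[0-2] = +5778.6559 N (tension)
  F[1-2] = -3534.9342 N (compression)
  F[1-3] = +550.1555 N (tension)
  F[2-3] = +3350.5718 N (tension)
  F[2-4] = +2493.2103 N (tension)
  F[3-4] = -4957.6819 N (compression)
  Rx@0 = -7578.6100 N
  Ry@0 = -2769.1602 N
  Ry@4 = +4285.1502 N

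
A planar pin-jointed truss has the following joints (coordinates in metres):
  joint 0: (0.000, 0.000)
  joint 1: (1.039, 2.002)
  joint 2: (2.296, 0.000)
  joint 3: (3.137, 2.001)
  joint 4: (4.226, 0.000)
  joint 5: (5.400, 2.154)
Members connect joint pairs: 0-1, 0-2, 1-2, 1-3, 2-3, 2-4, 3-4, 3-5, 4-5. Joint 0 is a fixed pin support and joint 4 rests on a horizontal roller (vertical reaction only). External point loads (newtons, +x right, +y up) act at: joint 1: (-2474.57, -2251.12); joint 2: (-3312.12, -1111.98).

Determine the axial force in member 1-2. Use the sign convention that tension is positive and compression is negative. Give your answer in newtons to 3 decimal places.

1330.330

N=6 nodes, M=9 members, R=3 reactions → 2N=12, M+R=12
member 0 (0-1): L=2.2556, (cx,cy)=(0.4606,0.8876)
member 1 (0-2): L=2.2960, (cx,cy)=(1.0000,0.0000)
member 2 (1-2): L=2.3639, (cx,cy)=(0.5317,-0.8469)
member 3 (1-3): L=2.0980, (cx,cy)=(1.0000,-0.0005)
member 4 (2-3): L=2.1705, (cx,cy)=(0.3875,0.9219)
member 5 (2-4): L=1.9300, (cx,cy)=(1.0000,0.0000)
member 6 (3-4): L=2.2781, (cx,cy)=(0.4780,-0.8783)
member 7 (3-5): L=2.2682, (cx,cy)=(0.9977,0.0675)
member 8 (4-5): L=2.4532, (cx,cy)=(0.4786,0.8781)
solve A·x = −loads:
  F[0-1] = -3805.5859 N (compression)
  F[0-2] = -4033.6824 N (compression)
  F[1-2] = +1330.3299 N (tension)
  F[1-3] = +14.1635 N (tension)
  F[2-3] = -15.9247 N (compression)
  F[2-4] = -7.9933 N (compression)
  F[3-4] = +16.7217 N (tension)
  F[3-5] = -0.0000 N (compression)
  F[4-5] = -0.0000 N (compression)
  Rx@0 = +5786.6900 N
  Ry@0 = +3377.7875 N
  Ry@4 = -14.6875 N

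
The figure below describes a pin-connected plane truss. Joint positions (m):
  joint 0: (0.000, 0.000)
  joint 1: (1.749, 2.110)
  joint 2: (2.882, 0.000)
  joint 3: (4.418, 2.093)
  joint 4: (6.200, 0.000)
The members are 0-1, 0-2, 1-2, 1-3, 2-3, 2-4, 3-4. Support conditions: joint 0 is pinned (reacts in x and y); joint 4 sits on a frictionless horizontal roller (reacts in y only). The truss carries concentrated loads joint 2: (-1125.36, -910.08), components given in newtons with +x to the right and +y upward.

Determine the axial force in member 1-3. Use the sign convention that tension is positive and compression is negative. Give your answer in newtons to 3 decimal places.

N=5 nodes, M=7 members, R=3 reactions → 2N=10, M+R=10
member 0 (0-1): L=2.7406, (cx,cy)=(0.6382,0.7699)
member 1 (0-2): L=2.8820, (cx,cy)=(1.0000,0.0000)
member 2 (1-2): L=2.3950, (cx,cy)=(0.4731,-0.8810)
member 3 (1-3): L=2.6691, (cx,cy)=(1.0000,-0.0064)
member 4 (2-3): L=2.5961, (cx,cy)=(0.5916,0.8062)
member 5 (2-4): L=3.3180, (cx,cy)=(1.0000,0.0000)
member 6 (3-4): L=2.7488, (cx,cy)=(0.6483,-0.7614)
solve A·x = −loads:
  F[0-1] = -632.6064 N (compression)
  F[0-2] = -721.6480 N (compression)
  F[1-2] = +557.6391 N (tension)
  F[1-3] = -667.5326 N (compression)
  F[2-3] = +519.4621 N (tension)
  F[2-4] = +360.1806 N (tension)
  F[3-4] = -555.6017 N (compression)
  Rx@0 = +1125.3600 N
  Ry@0 = +487.0396 N
  Ry@4 = +423.0404 N

-667.533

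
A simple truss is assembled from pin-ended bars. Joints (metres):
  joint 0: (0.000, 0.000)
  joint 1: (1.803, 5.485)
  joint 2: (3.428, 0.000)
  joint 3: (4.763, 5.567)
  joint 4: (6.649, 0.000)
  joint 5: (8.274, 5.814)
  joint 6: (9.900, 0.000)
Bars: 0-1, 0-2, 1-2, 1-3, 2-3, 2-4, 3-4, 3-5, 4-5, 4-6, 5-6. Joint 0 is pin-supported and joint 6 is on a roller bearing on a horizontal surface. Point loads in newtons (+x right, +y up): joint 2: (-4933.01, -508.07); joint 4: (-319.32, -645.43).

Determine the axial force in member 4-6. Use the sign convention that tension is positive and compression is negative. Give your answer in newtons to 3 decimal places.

170.433

N=7 nodes, M=11 members, R=3 reactions → 2N=14, M+R=14
member 0 (0-1): L=5.7737, (cx,cy)=(0.3123,0.9500)
member 1 (0-2): L=3.4280, (cx,cy)=(1.0000,0.0000)
member 2 (1-2): L=5.7207, (cx,cy)=(0.2841,-0.9588)
member 3 (1-3): L=2.9611, (cx,cy)=(0.9996,0.0277)
member 4 (2-3): L=5.7248, (cx,cy)=(0.2332,0.9724)
member 5 (2-4): L=3.2210, (cx,cy)=(1.0000,0.0000)
member 6 (3-4): L=5.8778, (cx,cy)=(0.3209,-0.9471)
member 7 (3-5): L=3.5197, (cx,cy)=(0.9975,0.0702)
member 8 (4-5): L=6.0368, (cx,cy)=(0.2692,0.9631)
member 9 (4-6): L=3.2510, (cx,cy)=(1.0000,0.0000)
member 10 (5-6): L=6.0371, (cx,cy)=(0.2693,-0.9630)
solve A·x = −loads:
  F[0-1] = -572.7348 N (compression)
  F[0-2] = -5073.4786 N (compression)
  F[1-2] = +557.7240 N (tension)
  F[1-3] = -337.4071 N (compression)
  F[2-3] = -27.4360 N (compression)
  F[2-4] = +24.3556 N (tension)
  F[3-4] = +12.2156 N (tension)
  F[3-5] = -348.4543 N (compression)
  F[4-5] = +658.1531 N (tension)
  F[4-6] = +170.4327 N (tension)
  F[5-6] = -632.7907 N (compression)
  Rx@0 = +5252.3300 N
  Ry@0 = +544.0931 N
  Ry@6 = +609.4069 N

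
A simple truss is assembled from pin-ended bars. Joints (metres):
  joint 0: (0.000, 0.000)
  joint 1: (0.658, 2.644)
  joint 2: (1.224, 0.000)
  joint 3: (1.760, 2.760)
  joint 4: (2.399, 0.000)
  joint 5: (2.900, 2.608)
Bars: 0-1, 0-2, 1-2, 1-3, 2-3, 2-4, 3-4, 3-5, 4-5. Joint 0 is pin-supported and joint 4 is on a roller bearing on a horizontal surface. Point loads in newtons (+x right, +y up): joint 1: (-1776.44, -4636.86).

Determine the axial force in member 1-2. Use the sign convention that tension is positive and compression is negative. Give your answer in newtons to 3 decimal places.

733.699

N=6 nodes, M=9 members, R=3 reactions → 2N=12, M+R=12
member 0 (0-1): L=2.7246, (cx,cy)=(0.2415,0.9704)
member 1 (0-2): L=1.2240, (cx,cy)=(1.0000,0.0000)
member 2 (1-2): L=2.7039, (cx,cy)=(0.2093,-0.9778)
member 3 (1-3): L=1.1081, (cx,cy)=(0.9945,0.1047)
member 4 (2-3): L=2.8116, (cx,cy)=(0.1906,0.9817)
member 5 (2-4): L=1.1750, (cx,cy)=(1.0000,0.0000)
member 6 (3-4): L=2.8330, (cx,cy)=(0.2256,-0.9742)
member 7 (3-5): L=1.1501, (cx,cy)=(0.9912,-0.1322)
member 8 (4-5): L=2.6557, (cx,cy)=(0.1887,0.9820)
solve A·x = −loads:
  F[0-1] = -5485.2767 N (compression)
  F[0-2] = -451.7501 N (compression)
  F[1-2] = +733.6987 N (tension)
  F[1-3] = +299.8145 N (tension)
  F[2-3] = -730.8481 N (compression)
  F[2-4] = -158.8374 N (compression)
  F[3-4] = +704.2053 N (tension)
  F[3-5] = +0.0000 N (tension)
  F[4-5] = -0.0000 N (compression)
  Rx@0 = +1776.4400 N
  Ry@0 = +5322.9181 N
  Ry@4 = -686.0581 N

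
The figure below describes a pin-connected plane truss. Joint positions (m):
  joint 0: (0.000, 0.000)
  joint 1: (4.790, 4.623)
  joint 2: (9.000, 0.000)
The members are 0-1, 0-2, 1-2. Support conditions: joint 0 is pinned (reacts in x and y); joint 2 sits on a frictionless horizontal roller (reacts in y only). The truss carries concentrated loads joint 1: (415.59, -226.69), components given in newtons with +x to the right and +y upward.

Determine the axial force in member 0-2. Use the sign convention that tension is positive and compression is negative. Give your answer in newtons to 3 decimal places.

N=3 nodes, M=3 members, R=3 reactions → 2N=6, M+R=6
member 0 (0-1): L=6.6570, (cx,cy)=(0.7195,0.6945)
member 1 (0-2): L=9.0000, (cx,cy)=(1.0000,0.0000)
member 2 (1-2): L=6.2527, (cx,cy)=(0.6733,-0.7394)
solve A·x = −loads:
  F[0-1] = +154.7035 N (tension)
  F[0-2] = +304.2749 N (tension)
  F[1-2] = -451.9095 N (compression)
  Rx@0 = -415.5900 N
  Ry@0 = -107.4342 N
  Ry@2 = +334.1242 N

304.275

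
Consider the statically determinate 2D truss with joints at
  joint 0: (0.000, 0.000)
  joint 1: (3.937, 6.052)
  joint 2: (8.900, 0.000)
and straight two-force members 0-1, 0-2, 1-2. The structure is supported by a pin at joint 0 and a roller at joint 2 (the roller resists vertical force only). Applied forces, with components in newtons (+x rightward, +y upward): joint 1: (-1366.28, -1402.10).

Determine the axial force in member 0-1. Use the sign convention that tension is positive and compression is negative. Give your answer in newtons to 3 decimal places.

-2041.105

N=3 nodes, M=3 members, R=3 reactions → 2N=6, M+R=6
member 0 (0-1): L=7.2199, (cx,cy)=(0.5453,0.8382)
member 1 (0-2): L=8.9000, (cx,cy)=(1.0000,0.0000)
member 2 (1-2): L=7.8268, (cx,cy)=(0.6341,-0.7732)
solve A·x = −loads:
  F[0-1] = -2041.1051 N (compression)
  F[0-2] = -253.2656 N (compression)
  F[1-2] = +399.4051 N (tension)
  Rx@0 = +1366.2800 N
  Ry@0 = +1710.9381 N
  Ry@2 = -308.8381 N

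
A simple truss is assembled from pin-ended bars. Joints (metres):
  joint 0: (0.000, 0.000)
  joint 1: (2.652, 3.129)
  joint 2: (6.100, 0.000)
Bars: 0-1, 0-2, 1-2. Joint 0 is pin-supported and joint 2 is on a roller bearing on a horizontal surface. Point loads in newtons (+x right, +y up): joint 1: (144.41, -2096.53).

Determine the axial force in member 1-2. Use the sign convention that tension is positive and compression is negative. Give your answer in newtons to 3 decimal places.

N=3 nodes, M=3 members, R=3 reactions → 2N=6, M+R=6
member 0 (0-1): L=4.1017, (cx,cy)=(0.6466,0.7629)
member 1 (0-2): L=6.1000, (cx,cy)=(1.0000,0.0000)
member 2 (1-2): L=4.6561, (cx,cy)=(0.7405,-0.6720)
solve A·x = −loads:
  F[0-1] = -1456.3371 N (compression)
  F[0-2] = +1086.0266 N (tension)
  F[1-2] = -1466.5480 N (compression)
  Rx@0 = -144.4100 N
  Ry@0 = +1110.9798 N
  Ry@2 = +985.5502 N

-1466.548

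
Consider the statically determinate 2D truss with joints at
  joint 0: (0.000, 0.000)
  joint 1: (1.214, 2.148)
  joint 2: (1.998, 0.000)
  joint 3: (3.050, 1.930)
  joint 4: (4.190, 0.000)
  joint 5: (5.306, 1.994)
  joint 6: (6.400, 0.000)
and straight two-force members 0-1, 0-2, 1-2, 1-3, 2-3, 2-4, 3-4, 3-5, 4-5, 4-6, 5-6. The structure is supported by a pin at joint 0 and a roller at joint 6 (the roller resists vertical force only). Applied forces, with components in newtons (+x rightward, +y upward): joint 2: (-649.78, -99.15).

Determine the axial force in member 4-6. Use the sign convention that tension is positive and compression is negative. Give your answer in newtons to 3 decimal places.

N=7 nodes, M=11 members, R=3 reactions → 2N=14, M+R=14
member 0 (0-1): L=2.4673, (cx,cy)=(0.4920,0.8706)
member 1 (0-2): L=1.9980, (cx,cy)=(1.0000,0.0000)
member 2 (1-2): L=2.2866, (cx,cy)=(0.3429,-0.9394)
member 3 (1-3): L=1.8489, (cx,cy)=(0.9930,-0.1179)
member 4 (2-3): L=2.1981, (cx,cy)=(0.4786,0.8780)
member 5 (2-4): L=2.1920, (cx,cy)=(1.0000,0.0000)
member 6 (3-4): L=2.2415, (cx,cy)=(0.5086,-0.8610)
member 7 (3-5): L=2.2569, (cx,cy)=(0.9996,0.0284)
member 8 (4-5): L=2.2851, (cx,cy)=(0.4884,0.8726)
member 9 (4-6): L=2.2100, (cx,cy)=(1.0000,0.0000)
member 10 (5-6): L=2.2744, (cx,cy)=(0.4810,-0.8767)
solve A·x = −loads:
  F[0-1] = -78.3349 N (compression)
  F[0-2] = -611.2369 N (compression)
  F[1-2] = +80.9783 N (tension)
  F[1-3] = -66.7737 N (compression)
  F[2-3] = +26.2862 N (tension)
  F[2-4] = +53.7274 N (tension)
  F[3-4] = -37.0984 N (compression)
  F[3-5] = -34.8739 N (compression)
  F[4-5] = +36.6049 N (tension)
  F[4-6] = +16.9825 N (tension)
  F[5-6] = -35.3060 N (compression)
  Rx@0 = +649.7800 N
  Ry@0 = +68.1966 N
  Ry@6 = +30.9534 N

16.982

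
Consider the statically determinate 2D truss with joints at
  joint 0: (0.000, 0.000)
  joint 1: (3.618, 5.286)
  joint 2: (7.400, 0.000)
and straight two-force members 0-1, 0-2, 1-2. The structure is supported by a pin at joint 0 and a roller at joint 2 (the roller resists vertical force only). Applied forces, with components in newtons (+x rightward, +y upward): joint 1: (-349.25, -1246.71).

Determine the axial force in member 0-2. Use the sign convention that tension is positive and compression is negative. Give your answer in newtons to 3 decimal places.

N=3 nodes, M=3 members, R=3 reactions → 2N=6, M+R=6
member 0 (0-1): L=6.4056, (cx,cy)=(0.5648,0.8252)
member 1 (0-2): L=7.4000, (cx,cy)=(1.0000,0.0000)
member 2 (1-2): L=6.4996, (cx,cy)=(0.5819,-0.8133)
solve A·x = −loads:
  F[0-1] = -1074.4440 N (compression)
  F[0-2] = +257.6155 N (tension)
  F[1-2] = -442.7309 N (compression)
  Rx@0 = +349.2500 N
  Ry@0 = +886.6477 N
  Ry@2 = +360.0623 N

257.616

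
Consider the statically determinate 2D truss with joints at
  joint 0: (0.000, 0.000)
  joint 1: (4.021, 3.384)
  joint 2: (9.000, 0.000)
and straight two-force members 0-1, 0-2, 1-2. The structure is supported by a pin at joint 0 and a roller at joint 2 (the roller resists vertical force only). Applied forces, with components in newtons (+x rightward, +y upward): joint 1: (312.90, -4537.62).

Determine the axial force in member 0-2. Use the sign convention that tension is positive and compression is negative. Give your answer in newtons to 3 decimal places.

3155.954

N=3 nodes, M=3 members, R=3 reactions → 2N=6, M+R=6
member 0 (0-1): L=5.2555, (cx,cy)=(0.7651,0.6439)
member 1 (0-2): L=9.0000, (cx,cy)=(1.0000,0.0000)
member 2 (1-2): L=6.0201, (cx,cy)=(0.8271,-0.5621)
solve A·x = −loads:
  F[0-1] = -3715.8827 N (compression)
  F[0-2] = +3155.9535 N (tension)
  F[1-2] = -3815.8732 N (compression)
  Rx@0 = -312.9000 N
  Ry@0 = +2392.6618 N
  Ry@2 = +2144.9582 N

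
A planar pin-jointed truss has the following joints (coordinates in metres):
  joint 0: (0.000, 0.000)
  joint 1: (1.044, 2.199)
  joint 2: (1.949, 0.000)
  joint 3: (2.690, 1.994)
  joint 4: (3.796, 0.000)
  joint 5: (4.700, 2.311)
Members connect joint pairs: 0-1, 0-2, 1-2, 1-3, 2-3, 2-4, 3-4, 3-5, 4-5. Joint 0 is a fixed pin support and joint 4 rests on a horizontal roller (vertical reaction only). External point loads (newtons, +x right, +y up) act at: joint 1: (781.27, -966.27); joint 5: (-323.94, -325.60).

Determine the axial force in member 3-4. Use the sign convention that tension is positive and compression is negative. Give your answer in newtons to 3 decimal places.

-722.367

N=6 nodes, M=9 members, R=3 reactions → 2N=12, M+R=12
member 0 (0-1): L=2.4342, (cx,cy)=(0.4289,0.9034)
member 1 (0-2): L=1.9490, (cx,cy)=(1.0000,0.0000)
member 2 (1-2): L=2.3779, (cx,cy)=(0.3806,-0.9247)
member 3 (1-3): L=1.6587, (cx,cy)=(0.9923,-0.1236)
member 4 (2-3): L=2.1272, (cx,cy)=(0.3483,0.9374)
member 5 (2-4): L=1.8470, (cx,cy)=(1.0000,0.0000)
member 6 (3-4): L=2.2802, (cx,cy)=(0.4850,-0.8745)
member 7 (3-5): L=2.0348, (cx,cy)=(0.9878,0.1558)
member 8 (4-5): L=2.4815, (cx,cy)=(0.3643,0.9313)
solve A·x = −loads:
  F[0-1] = -406.9352 N (compression)
  F[0-2] = +631.8567 N (tension)
  F[1-2] = -546.6716 N (compression)
  F[1-3] = -753.5210 N (compression)
  F[2-3] = +539.3113 N (tension)
  F[2-4] = +235.9404 N (tension)
  F[3-4] = -722.3666 N (compression)
  F[3-5] = -212.0881 N (compression)
  F[4-5] = -314.1464 N (compression)
  Rx@0 = -457.3300 N
  Ry@0 = +367.6094 N
  Ry@4 = +924.2606 N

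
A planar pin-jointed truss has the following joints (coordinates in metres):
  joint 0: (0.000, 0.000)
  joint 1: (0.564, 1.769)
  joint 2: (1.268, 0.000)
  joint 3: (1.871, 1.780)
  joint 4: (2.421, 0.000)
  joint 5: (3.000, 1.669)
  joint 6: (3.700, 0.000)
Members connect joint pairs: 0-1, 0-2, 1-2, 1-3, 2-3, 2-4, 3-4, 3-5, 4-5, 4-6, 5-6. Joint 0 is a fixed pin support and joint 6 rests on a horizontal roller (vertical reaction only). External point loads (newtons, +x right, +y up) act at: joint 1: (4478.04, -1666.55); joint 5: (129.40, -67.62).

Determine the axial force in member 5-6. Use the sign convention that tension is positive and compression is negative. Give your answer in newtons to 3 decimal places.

-2719.895

N=7 nodes, M=11 members, R=3 reactions → 2N=14, M+R=14
member 0 (0-1): L=1.8567, (cx,cy)=(0.3038,0.9527)
member 1 (0-2): L=1.2680, (cx,cy)=(1.0000,0.0000)
member 2 (1-2): L=1.9039, (cx,cy)=(0.3698,-0.9291)
member 3 (1-3): L=1.3070, (cx,cy)=(1.0000,0.0084)
member 4 (2-3): L=1.8794, (cx,cy)=(0.3209,0.9471)
member 5 (2-4): L=1.1530, (cx,cy)=(1.0000,0.0000)
member 6 (3-4): L=1.8630, (cx,cy)=(0.2952,-0.9554)
member 7 (3-5): L=1.1344, (cx,cy)=(0.9952,-0.0978)
member 8 (4-5): L=1.7666, (cx,cy)=(0.3278,0.9448)
member 9 (4-6): L=1.2790, (cx,cy)=(1.0000,0.0000)
member 10 (5-6): L=1.8099, (cx,cy)=(0.3868,-0.9222)
solve A·x = −loads:
  F[0-1] = +812.4392 N (tension)
  F[0-2] = +4360.6540 N (tension)
  F[1-2] = -2656.1975 N (compression)
  F[1-3] = -3249.2132 N (compression)
  F[2-3] = +2605.7124 N (tension)
  F[2-4] = +2542.4470 N (tension)
  F[3-4] = -2378.3939 N (compression)
  F[3-5] = -1719.1533 N (compression)
  F[4-5] = +2405.2460 N (tension)
  F[4-6] = +1051.9798 N (tension)
  F[5-6] = -2719.8954 N (compression)
  Rx@0 = -4607.4400 N
  Ry@0 = -774.0504 N
  Ry@6 = +2508.2204 N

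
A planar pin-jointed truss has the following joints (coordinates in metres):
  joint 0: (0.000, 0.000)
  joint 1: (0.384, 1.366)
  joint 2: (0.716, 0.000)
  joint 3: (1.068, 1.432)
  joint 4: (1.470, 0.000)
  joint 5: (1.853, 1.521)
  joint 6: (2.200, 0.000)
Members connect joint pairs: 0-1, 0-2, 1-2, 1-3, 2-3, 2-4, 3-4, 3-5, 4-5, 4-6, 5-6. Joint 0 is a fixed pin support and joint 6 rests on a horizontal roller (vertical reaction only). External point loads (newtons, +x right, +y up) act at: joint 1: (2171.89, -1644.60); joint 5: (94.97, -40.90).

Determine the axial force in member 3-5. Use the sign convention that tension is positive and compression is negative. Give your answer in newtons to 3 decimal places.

N=7 nodes, M=11 members, R=3 reactions → 2N=14, M+R=14
member 0 (0-1): L=1.4189, (cx,cy)=(0.2706,0.9627)
member 1 (0-2): L=0.7160, (cx,cy)=(1.0000,0.0000)
member 2 (1-2): L=1.4058, (cx,cy)=(0.2362,-0.9717)
member 3 (1-3): L=0.6872, (cx,cy)=(0.9954,0.0960)
member 4 (2-3): L=1.4746, (cx,cy)=(0.2387,0.9711)
member 5 (2-4): L=0.7540, (cx,cy)=(1.0000,0.0000)
member 6 (3-4): L=1.4874, (cx,cy)=(0.2703,-0.9628)
member 7 (3-5): L=0.7900, (cx,cy)=(0.9936,0.1127)
member 8 (4-5): L=1.5685, (cx,cy)=(0.2442,0.9697)
member 9 (4-6): L=0.7300, (cx,cy)=(1.0000,0.0000)
member 10 (5-6): L=1.5601, (cx,cy)=(0.2224,-0.9749)
solve A·x = −loads:
  F[0-1] = +52.1577 N (tension)
  F[0-2] = +2252.7449 N (tension)
  F[1-2] = -1913.5421 N (compression)
  F[1-3] = -1713.7764 N (compression)
  F[2-3] = +1914.7627 N (tension)
  F[2-4] = +1343.7616 N (tension)
  F[3-4] = -1848.5479 N (compression)
  F[3-5] = -753.9688 N (compression)
  F[4-5] = +1835.3065 N (tension)
  F[4-6] = +395.9841 N (tension)
  F[5-6] = -1780.3083 N (compression)
  Rx@0 = -2266.8600 N
  Ry@0 = -50.2115 N
  Ry@6 = +1735.7115 N

-753.969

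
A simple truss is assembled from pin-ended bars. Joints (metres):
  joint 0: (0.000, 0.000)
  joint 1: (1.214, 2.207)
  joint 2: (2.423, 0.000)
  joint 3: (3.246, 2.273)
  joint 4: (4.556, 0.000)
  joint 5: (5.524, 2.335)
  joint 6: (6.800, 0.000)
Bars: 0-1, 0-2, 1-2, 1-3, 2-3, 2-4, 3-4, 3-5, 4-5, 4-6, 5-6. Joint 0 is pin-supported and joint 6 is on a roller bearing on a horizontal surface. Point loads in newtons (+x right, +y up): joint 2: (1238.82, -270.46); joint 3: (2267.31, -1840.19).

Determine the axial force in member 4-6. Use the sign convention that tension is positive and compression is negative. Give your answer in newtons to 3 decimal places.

946.848

N=7 nodes, M=11 members, R=3 reactions → 2N=14, M+R=14
member 0 (0-1): L=2.5189, (cx,cy)=(0.4820,0.8762)
member 1 (0-2): L=2.4230, (cx,cy)=(1.0000,0.0000)
member 2 (1-2): L=2.5165, (cx,cy)=(0.4804,-0.8770)
member 3 (1-3): L=2.0331, (cx,cy)=(0.9995,0.0325)
member 4 (2-3): L=2.4174, (cx,cy)=(0.3404,0.9403)
member 5 (2-4): L=2.1330, (cx,cy)=(1.0000,0.0000)
member 6 (3-4): L=2.6235, (cx,cy)=(0.4993,-0.8664)
member 7 (3-5): L=2.2788, (cx,cy)=(0.9996,0.0272)
member 8 (4-5): L=2.5277, (cx,cy)=(0.3830,0.9238)
member 9 (4-6): L=2.2440, (cx,cy)=(1.0000,0.0000)
member 10 (5-6): L=2.6609, (cx,cy)=(0.4795,-0.8775)
solve A·x = −loads:
  F[0-1] = -431.3866 N (compression)
  F[0-2] = +3714.0430 N (tension)
  F[1-2] = +415.8750 N (tension)
  F[1-3] = -407.9303 N (compression)
  F[2-3] = -100.2636 N (compression)
  F[2-4] = +2709.1598 N (tension)
  F[3-4] = -2052.7409 N (compression)
  F[3-5] = -1684.7731 N (compression)
  F[4-5] = +1925.2823 N (tension)
  F[4-6] = +946.8483 N (tension)
  F[5-6] = -1974.5070 N (compression)
  Rx@0 = -3506.1300 N
  Ry@0 = +377.9769 N
  Ry@6 = +1732.6731 N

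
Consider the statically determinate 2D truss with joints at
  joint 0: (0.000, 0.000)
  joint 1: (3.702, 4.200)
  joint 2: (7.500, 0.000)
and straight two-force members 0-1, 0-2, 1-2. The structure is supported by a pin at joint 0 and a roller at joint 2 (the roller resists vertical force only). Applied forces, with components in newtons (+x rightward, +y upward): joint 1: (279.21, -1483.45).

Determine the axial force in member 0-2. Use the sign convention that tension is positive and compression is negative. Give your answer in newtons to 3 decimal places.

803.538

N=3 nodes, M=3 members, R=3 reactions → 2N=6, M+R=6
member 0 (0-1): L=5.5986, (cx,cy)=(0.6612,0.7502)
member 1 (0-2): L=7.5000, (cx,cy)=(1.0000,0.0000)
member 2 (1-2): L=5.6626, (cx,cy)=(0.6707,-0.7417)
solve A·x = −loads:
  F[0-1] = -792.9565 N (compression)
  F[0-2] = +803.5379 N (tension)
  F[1-2] = -1198.0245 N (compression)
  Rx@0 = -279.2100 N
  Ry@0 = +594.8615 N
  Ry@2 = +888.5885 N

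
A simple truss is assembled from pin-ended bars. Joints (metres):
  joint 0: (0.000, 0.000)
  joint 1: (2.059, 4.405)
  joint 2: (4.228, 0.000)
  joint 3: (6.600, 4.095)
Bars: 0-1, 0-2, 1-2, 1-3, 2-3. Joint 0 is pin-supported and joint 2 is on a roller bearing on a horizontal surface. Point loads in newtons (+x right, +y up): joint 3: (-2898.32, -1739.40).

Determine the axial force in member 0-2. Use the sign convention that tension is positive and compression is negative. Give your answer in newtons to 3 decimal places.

-2042.325

N=4 nodes, M=5 members, R=3 reactions → 2N=8, M+R=8
member 0 (0-1): L=4.8625, (cx,cy)=(0.4234,0.9059)
member 1 (0-2): L=4.2280, (cx,cy)=(1.0000,0.0000)
member 2 (1-2): L=4.9100, (cx,cy)=(0.4417,-0.8971)
member 3 (1-3): L=4.5516, (cx,cy)=(0.9977,-0.0681)
member 4 (2-3): L=4.7324, (cx,cy)=(0.5012,0.8653)
solve A·x = −loads:
  F[0-1] = -2021.4874 N (compression)
  F[0-2] = -2042.3246 N (compression)
  F[1-2] = +2179.6768 N (tension)
  F[1-3] = -1823.0947 N (compression)
  F[2-3] = -2153.6288 N (compression)
  Rx@0 = +2898.3200 N
  Ry@0 = +1831.3064 N
  Ry@2 = -91.9064 N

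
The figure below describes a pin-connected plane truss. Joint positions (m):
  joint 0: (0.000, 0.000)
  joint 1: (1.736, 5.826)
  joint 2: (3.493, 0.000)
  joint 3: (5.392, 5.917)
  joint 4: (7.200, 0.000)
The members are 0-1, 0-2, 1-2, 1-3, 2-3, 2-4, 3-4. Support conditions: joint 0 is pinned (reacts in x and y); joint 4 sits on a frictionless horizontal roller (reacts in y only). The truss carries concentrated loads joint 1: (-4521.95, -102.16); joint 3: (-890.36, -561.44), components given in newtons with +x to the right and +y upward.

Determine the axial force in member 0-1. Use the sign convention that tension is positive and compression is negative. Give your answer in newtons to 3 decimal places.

N=5 nodes, M=7 members, R=3 reactions → 2N=10, M+R=10
member 0 (0-1): L=6.0791, (cx,cy)=(0.2856,0.9584)
member 1 (0-2): L=3.4930, (cx,cy)=(1.0000,0.0000)
member 2 (1-2): L=6.0852, (cx,cy)=(0.2887,-0.9574)
member 3 (1-3): L=3.6571, (cx,cy)=(0.9997,0.0249)
member 4 (2-3): L=6.2143, (cx,cy)=(0.3056,0.9522)
member 5 (2-4): L=3.7070, (cx,cy)=(1.0000,0.0000)
member 6 (3-4): L=6.1871, (cx,cy)=(0.2922,-0.9564)
solve A·x = −loads:
  F[0-1] = -4809.4989 N (compression)
  F[0-2] = -4038.8778 N (compression)
  F[1-2] = +4753.7359 N (tension)
  F[1-3] = +1776.4997 N (tension)
  F[2-3] = -4779.9223 N (compression)
  F[2-4] = -1205.6264 N (compression)
  F[3-4] = +4125.7119 N (tension)
  Rx@0 = +5412.3100 N
  Ry@0 = +4609.2259 N
  Ry@4 = -3945.6259 N

-4809.499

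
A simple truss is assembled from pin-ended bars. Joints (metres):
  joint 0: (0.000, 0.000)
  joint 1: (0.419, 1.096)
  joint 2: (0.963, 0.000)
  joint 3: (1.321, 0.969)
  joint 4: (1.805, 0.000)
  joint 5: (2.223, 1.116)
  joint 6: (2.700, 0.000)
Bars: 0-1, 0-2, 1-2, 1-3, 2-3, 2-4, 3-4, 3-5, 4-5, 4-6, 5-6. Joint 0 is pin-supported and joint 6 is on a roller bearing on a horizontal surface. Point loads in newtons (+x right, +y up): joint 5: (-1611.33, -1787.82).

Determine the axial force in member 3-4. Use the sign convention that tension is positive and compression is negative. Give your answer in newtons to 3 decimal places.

N=7 nodes, M=11 members, R=3 reactions → 2N=14, M+R=14
member 0 (0-1): L=1.1734, (cx,cy)=(0.3571,0.9341)
member 1 (0-2): L=0.9630, (cx,cy)=(1.0000,0.0000)
member 2 (1-2): L=1.2236, (cx,cy)=(0.4446,-0.8957)
member 3 (1-3): L=0.9109, (cx,cy)=(0.9902,-0.1394)
member 4 (2-3): L=1.0330, (cx,cy)=(0.3466,0.9380)
member 5 (2-4): L=0.8420, (cx,cy)=(1.0000,0.0000)
member 6 (3-4): L=1.0832, (cx,cy)=(0.4468,-0.8946)
member 7 (3-5): L=0.9139, (cx,cy)=(0.9870,0.1608)
member 8 (4-5): L=1.1917, (cx,cy)=(0.3508,0.9365)
member 9 (4-6): L=0.8950, (cx,cy)=(1.0000,0.0000)
member 10 (5-6): L=1.2137, (cx,cy)=(0.3930,-0.9195)
solve A·x = −loads:
  F[0-1] = -1051.1697 N (compression)
  F[0-2] = -1235.9639 N (compression)
  F[1-2] = +1241.9577 N (tension)
  F[1-3] = -936.6847 N (compression)
  F[2-3] = -1185.9552 N (compression)
  F[2-4] = -272.7922 N (compression)
  F[3-4] = +789.4297 N (tension)
  F[3-5] = -1713.6028 N (compression)
  F[4-5] = -754.1462 N (compression)
  F[4-6] = +344.4809 N (tension)
  F[5-6] = -876.4880 N (compression)
  Rx@0 = +1611.3300 N
  Ry@0 = +981.8646 N
  Ry@6 = +805.9554 N

789.430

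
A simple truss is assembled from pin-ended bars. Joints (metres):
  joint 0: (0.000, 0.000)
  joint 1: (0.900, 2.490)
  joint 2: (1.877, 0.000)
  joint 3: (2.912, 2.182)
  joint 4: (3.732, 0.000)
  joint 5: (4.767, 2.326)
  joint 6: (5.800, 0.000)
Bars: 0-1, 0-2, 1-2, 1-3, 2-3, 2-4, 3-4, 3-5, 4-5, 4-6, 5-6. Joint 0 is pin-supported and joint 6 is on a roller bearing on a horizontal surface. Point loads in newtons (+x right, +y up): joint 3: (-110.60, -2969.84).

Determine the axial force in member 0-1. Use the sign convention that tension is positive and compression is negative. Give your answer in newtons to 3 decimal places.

N=7 nodes, M=11 members, R=3 reactions → 2N=14, M+R=14
member 0 (0-1): L=2.6477, (cx,cy)=(0.3399,0.9405)
member 1 (0-2): L=1.8770, (cx,cy)=(1.0000,0.0000)
member 2 (1-2): L=2.6748, (cx,cy)=(0.3653,-0.9309)
member 3 (1-3): L=2.0354, (cx,cy)=(0.9885,-0.1513)
member 4 (2-3): L=2.4150, (cx,cy)=(0.4286,0.9035)
member 5 (2-4): L=1.8550, (cx,cy)=(1.0000,0.0000)
member 6 (3-4): L=2.3310, (cx,cy)=(0.3518,-0.9361)
member 7 (3-5): L=1.8606, (cx,cy)=(0.9970,0.0774)
member 8 (4-5): L=2.5459, (cx,cy)=(0.4065,0.9136)
member 9 (4-6): L=2.0680, (cx,cy)=(1.0000,0.0000)
member 10 (5-6): L=2.5451, (cx,cy)=(0.4059,-0.9139)
solve A·x = −loads:
  F[0-1] = -1616.6501 N (compression)
  F[0-2] = +438.9364 N (tension)
  F[1-2] = +1833.7411 N (tension)
  F[1-3] = -1233.5310 N (compression)
  F[2-3] = -1889.3430 N (compression)
  F[2-4] = +1918.4367 N (tension)
  F[3-4] = -1659.1205 N (compression)
  F[3-5] = -1338.8045 N (compression)
  F[4-5] = +1699.8867 N (tension)
  F[4-6] = +643.7180 N (tension)
  F[5-6] = -1585.9683 N (compression)
  Rx@0 = +110.6000 N
  Ry@0 = +1520.3840 N
  Ry@6 = +1449.4560 N

-1616.650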